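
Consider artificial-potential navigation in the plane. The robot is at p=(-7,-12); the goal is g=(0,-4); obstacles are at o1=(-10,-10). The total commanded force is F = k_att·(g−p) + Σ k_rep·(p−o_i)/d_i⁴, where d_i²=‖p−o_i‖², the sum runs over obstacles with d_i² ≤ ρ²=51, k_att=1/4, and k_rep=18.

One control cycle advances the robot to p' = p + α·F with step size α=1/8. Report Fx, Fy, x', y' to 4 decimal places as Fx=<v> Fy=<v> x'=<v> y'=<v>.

F_att = 1/4·(g−p) = 1/4·(7,8) = (1.7500,2.0000)
o1: d²=13 ≤ ρ²=51; F_rep = 18·(3,-2)/13² = (0.3195,-0.2130)
F = F_att + ΣF_rep = (2.0695,1.7870)
p' = p + 1/8·F = (-6.7413,-11.7766)

Fx=2.0695 Fy=1.7870 x'=-6.7413 y'=-11.7766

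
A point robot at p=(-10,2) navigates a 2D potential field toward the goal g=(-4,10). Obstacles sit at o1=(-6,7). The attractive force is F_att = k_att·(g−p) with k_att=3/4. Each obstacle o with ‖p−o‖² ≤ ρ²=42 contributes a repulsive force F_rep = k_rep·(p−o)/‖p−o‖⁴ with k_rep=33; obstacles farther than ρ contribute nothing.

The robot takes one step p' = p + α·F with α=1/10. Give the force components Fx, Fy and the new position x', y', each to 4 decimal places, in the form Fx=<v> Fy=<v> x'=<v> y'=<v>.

Fx=4.4215 Fy=5.9018 x'=-9.5579 y'=2.5902

F_att = 3/4·(g−p) = 3/4·(6,8) = (4.5000,6.0000)
o1: d²=41 ≤ ρ²=42; F_rep = 33·(-4,-5)/41² = (-0.0785,-0.0982)
F = F_att + ΣF_rep = (4.4215,5.9018)
p' = p + 1/10·F = (-9.5579,2.5902)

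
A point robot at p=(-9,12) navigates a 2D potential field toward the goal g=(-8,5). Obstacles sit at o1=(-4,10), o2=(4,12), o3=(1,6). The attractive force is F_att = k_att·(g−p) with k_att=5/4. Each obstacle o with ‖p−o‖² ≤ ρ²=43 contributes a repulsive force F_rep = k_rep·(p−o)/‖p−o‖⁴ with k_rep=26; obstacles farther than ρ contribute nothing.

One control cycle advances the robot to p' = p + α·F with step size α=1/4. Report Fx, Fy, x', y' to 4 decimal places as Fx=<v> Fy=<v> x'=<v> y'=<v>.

Fx=1.0954 Fy=-8.6882 x'=-8.7261 y'=9.8280

F_att = 5/4·(g−p) = 5/4·(1,-7) = (1.2500,-8.7500)
o1: d²=29 ≤ ρ²=43; F_rep = 26·(-5,2)/29² = (-0.1546,0.0618)
o2: d²=169 > ρ²=43 → inactive
o3: d²=136 > ρ²=43 → inactive
F = F_att + ΣF_rep = (1.0954,-8.6882)
p' = p + 1/4·F = (-8.7261,9.8280)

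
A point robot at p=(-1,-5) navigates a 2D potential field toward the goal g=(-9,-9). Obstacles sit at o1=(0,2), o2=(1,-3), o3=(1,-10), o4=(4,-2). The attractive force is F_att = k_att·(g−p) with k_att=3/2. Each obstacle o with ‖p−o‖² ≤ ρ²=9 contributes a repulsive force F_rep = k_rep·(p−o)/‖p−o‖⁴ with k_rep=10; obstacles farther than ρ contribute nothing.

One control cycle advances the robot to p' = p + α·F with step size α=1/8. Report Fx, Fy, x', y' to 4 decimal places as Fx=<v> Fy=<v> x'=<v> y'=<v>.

F_att = 3/2·(g−p) = 3/2·(-8,-4) = (-12.0000,-6.0000)
o1: d²=50 > ρ²=9 → inactive
o2: d²=8 ≤ ρ²=9; F_rep = 10·(-2,-2)/8² = (-0.3125,-0.3125)
o3: d²=29 > ρ²=9 → inactive
o4: d²=34 > ρ²=9 → inactive
F = F_att + ΣF_rep = (-12.3125,-6.3125)
p' = p + 1/8·F = (-2.5391,-5.7891)

Fx=-12.3125 Fy=-6.3125 x'=-2.5391 y'=-5.7891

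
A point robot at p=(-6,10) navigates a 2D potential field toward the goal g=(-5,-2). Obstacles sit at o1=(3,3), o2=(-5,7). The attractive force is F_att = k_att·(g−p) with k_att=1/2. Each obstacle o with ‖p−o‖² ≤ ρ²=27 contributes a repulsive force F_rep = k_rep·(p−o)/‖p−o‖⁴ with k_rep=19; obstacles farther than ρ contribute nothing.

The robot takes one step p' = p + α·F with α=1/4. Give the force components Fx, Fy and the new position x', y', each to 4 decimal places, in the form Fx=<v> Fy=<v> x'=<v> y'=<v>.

F_att = 1/2·(g−p) = 1/2·(1,-12) = (0.5000,-6.0000)
o1: d²=130 > ρ²=27 → inactive
o2: d²=10 ≤ ρ²=27; F_rep = 19·(-1,3)/10² = (-0.1900,0.5700)
F = F_att + ΣF_rep = (0.3100,-5.4300)
p' = p + 1/4·F = (-5.9225,8.6425)

Fx=0.3100 Fy=-5.4300 x'=-5.9225 y'=8.6425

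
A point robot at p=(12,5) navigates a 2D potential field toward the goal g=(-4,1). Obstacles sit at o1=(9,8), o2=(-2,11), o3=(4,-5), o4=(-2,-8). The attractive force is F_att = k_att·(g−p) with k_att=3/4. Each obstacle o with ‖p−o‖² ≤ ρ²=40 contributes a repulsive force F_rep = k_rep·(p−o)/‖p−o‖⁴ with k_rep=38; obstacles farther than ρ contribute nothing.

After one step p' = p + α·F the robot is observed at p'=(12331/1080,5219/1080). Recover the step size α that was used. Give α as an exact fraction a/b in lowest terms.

F_att = 3/4·(g−p) = 3/4·(-16,-4) = (-12.0000,-3.0000)
o1: d²=18 ≤ ρ²=40; F_rep = 38·(3,-3)/18² = (0.3519,-0.3519)
o2: d²=232 > ρ²=40 → inactive
o3: d²=164 > ρ²=40 → inactive
o4: d²=365 > ρ²=40 → inactive
F = F_att + ΣF_rep = (-11.6481,-3.3519)
Δp = p'−p = (-0.5824,-0.1676); α = Δx/Fx = (-629/1080) / (-629/54) = 1/20
check: Δy/Fy = (-181/1080) / (-181/54) = 1/20 ✓

α = 1/20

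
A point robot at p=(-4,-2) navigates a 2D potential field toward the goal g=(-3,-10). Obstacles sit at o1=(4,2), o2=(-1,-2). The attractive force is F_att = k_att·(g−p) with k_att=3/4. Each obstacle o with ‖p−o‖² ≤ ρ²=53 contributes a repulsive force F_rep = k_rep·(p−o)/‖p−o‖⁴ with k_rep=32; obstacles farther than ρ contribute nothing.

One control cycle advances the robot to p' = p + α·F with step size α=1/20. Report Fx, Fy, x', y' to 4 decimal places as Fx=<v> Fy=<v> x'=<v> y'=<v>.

Fx=-0.4352 Fy=-6.0000 x'=-4.0218 y'=-2.3000

F_att = 3/4·(g−p) = 3/4·(1,-8) = (0.7500,-6.0000)
o1: d²=80 > ρ²=53 → inactive
o2: d²=9 ≤ ρ²=53; F_rep = 32·(-3,0)/9² = (-1.1852,0.0000)
F = F_att + ΣF_rep = (-0.4352,-6.0000)
p' = p + 1/20·F = (-4.0218,-2.3000)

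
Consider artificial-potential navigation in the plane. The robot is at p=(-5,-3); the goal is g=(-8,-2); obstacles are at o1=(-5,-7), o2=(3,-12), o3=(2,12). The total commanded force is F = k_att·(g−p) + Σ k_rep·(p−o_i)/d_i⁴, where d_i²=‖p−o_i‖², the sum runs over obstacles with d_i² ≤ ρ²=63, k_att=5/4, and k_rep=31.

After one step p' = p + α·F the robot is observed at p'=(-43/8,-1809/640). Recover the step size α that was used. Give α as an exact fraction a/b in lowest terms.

α = 1/10

F_att = 5/4·(g−p) = 5/4·(-3,1) = (-3.7500,1.2500)
o1: d²=16 ≤ ρ²=63; F_rep = 31·(0,4)/16² = (0.0000,0.4844)
o2: d²=145 > ρ²=63 → inactive
o3: d²=274 > ρ²=63 → inactive
F = F_att + ΣF_rep = (-3.7500,1.7344)
Δp = p'−p = (-0.3750,0.1734); α = Δx/Fx = (-3/8) / (-15/4) = 1/10
check: Δy/Fy = (111/640) / (111/64) = 1/10 ✓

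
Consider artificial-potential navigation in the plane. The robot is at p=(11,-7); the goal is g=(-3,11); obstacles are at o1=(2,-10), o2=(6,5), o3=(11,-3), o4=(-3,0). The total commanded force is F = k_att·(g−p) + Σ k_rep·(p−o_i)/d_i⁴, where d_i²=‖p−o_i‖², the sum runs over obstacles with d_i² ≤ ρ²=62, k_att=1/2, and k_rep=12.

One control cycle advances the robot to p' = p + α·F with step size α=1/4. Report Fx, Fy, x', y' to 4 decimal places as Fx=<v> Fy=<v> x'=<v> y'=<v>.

F_att = 1/2·(g−p) = 1/2·(-14,18) = (-7.0000,9.0000)
o1: d²=90 > ρ²=62 → inactive
o2: d²=169 > ρ²=62 → inactive
o3: d²=16 ≤ ρ²=62; F_rep = 12·(0,-4)/16² = (0.0000,-0.1875)
o4: d²=245 > ρ²=62 → inactive
F = F_att + ΣF_rep = (-7.0000,8.8125)
p' = p + 1/4·F = (9.2500,-4.7969)

Fx=-7.0000 Fy=8.8125 x'=9.2500 y'=-4.7969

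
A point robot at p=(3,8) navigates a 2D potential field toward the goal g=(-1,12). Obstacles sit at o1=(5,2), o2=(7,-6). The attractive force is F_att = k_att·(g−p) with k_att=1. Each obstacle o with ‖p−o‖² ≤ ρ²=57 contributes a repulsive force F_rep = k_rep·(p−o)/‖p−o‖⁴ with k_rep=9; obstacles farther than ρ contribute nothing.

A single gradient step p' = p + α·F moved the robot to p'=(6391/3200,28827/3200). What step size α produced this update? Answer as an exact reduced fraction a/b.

α = 1/4

F_att = 1·(g−p) = 1·(-4,4) = (-4.0000,4.0000)
o1: d²=40 ≤ ρ²=57; F_rep = 9·(-2,6)/40² = (-0.0112,0.0338)
o2: d²=212 > ρ²=57 → inactive
F = F_att + ΣF_rep = (-4.0113,4.0338)
Δp = p'−p = (-1.0028,1.0084); α = Δx/Fx = (-3209/3200) / (-3209/800) = 1/4
check: Δy/Fy = (3227/3200) / (3227/800) = 1/4 ✓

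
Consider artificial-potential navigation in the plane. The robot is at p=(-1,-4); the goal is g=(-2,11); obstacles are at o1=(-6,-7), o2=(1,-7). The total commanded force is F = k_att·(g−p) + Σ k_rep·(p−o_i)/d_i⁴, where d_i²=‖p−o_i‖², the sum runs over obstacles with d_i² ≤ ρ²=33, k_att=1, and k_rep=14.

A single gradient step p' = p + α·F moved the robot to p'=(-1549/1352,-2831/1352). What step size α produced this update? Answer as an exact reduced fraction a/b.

α = 1/8

F_att = 1·(g−p) = 1·(-1,15) = (-1.0000,15.0000)
o1: d²=34 > ρ²=33 → inactive
o2: d²=13 ≤ ρ²=33; F_rep = 14·(-2,3)/13² = (-0.1657,0.2485)
F = F_att + ΣF_rep = (-1.1657,15.2485)
Δp = p'−p = (-0.1457,1.9061); α = Δx/Fx = (-197/1352) / (-197/169) = 1/8
check: Δy/Fy = (2577/1352) / (2577/169) = 1/8 ✓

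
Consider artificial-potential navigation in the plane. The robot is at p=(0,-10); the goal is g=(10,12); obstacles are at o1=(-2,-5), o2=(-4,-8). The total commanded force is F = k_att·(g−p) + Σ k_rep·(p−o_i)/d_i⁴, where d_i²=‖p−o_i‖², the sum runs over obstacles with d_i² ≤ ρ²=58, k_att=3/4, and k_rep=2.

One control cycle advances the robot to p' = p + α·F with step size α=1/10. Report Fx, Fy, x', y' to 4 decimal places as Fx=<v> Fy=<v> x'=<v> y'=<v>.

F_att = 3/4·(g−p) = 3/4·(10,22) = (7.5000,16.5000)
o1: d²=29 ≤ ρ²=58; F_rep = 2·(2,-5)/29² = (0.0048,-0.0119)
o2: d²=20 ≤ ρ²=58; F_rep = 2·(4,-2)/20² = (0.0200,-0.0100)
F = F_att + ΣF_rep = (7.5248,16.4781)
p' = p + 1/10·F = (0.7525,-8.3522)

Fx=7.5248 Fy=16.4781 x'=0.7525 y'=-8.3522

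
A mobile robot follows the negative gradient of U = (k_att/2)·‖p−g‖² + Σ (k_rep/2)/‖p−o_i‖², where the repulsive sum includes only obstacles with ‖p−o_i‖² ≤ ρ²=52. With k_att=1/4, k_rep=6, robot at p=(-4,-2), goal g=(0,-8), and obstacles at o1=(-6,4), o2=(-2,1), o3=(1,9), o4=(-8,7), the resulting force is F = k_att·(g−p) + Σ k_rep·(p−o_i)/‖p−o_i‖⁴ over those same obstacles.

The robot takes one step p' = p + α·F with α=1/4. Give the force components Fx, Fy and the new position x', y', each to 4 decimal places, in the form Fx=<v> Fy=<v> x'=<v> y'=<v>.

F_att = 1/4·(g−p) = 1/4·(4,-6) = (1.0000,-1.5000)
o1: d²=40 ≤ ρ²=52; F_rep = 6·(2,-6)/40² = (0.0075,-0.0225)
o2: d²=13 ≤ ρ²=52; F_rep = 6·(-2,-3)/13² = (-0.0710,-0.1065)
o3: d²=146 > ρ²=52 → inactive
o4: d²=97 > ρ²=52 → inactive
F = F_att + ΣF_rep = (0.9365,-1.6290)
p' = p + 1/4·F = (-3.7659,-2.4073)

Fx=0.9365 Fy=-1.6290 x'=-3.7659 y'=-2.4073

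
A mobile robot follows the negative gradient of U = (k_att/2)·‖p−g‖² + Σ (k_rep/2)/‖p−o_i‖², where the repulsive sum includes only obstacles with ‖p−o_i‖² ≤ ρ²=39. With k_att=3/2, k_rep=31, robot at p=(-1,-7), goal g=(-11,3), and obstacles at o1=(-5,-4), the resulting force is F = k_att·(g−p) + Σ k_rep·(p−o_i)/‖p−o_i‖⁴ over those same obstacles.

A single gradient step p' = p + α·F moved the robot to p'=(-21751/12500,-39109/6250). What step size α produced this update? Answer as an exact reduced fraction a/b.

F_att = 3/2·(g−p) = 3/2·(-10,10) = (-15.0000,15.0000)
o1: d²=25 ≤ ρ²=39; F_rep = 31·(4,-3)/25² = (0.1984,-0.1488)
F = F_att + ΣF_rep = (-14.8016,14.8512)
Δp = p'−p = (-0.7401,0.7426); α = Δx/Fx = (-9251/12500) / (-9251/625) = 1/20
check: Δy/Fy = (4641/6250) / (9282/625) = 1/20 ✓

α = 1/20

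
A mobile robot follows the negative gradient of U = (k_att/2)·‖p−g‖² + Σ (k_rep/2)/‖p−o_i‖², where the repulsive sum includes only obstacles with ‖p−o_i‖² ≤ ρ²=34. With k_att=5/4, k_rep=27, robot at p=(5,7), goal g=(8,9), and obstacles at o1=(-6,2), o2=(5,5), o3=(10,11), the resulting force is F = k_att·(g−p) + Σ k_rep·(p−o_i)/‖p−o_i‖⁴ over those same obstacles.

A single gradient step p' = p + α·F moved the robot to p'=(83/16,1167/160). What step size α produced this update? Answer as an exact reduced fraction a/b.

F_att = 5/4·(g−p) = 5/4·(3,2) = (3.7500,2.5000)
o1: d²=146 > ρ²=34 → inactive
o2: d²=4 ≤ ρ²=34; F_rep = 27·(0,2)/4² = (0.0000,3.3750)
o3: d²=41 > ρ²=34 → inactive
F = F_att + ΣF_rep = (3.7500,5.8750)
Δp = p'−p = (0.1875,0.2938); α = Δx/Fx = (3/16) / (15/4) = 1/20
check: Δy/Fy = (47/160) / (47/8) = 1/20 ✓

α = 1/20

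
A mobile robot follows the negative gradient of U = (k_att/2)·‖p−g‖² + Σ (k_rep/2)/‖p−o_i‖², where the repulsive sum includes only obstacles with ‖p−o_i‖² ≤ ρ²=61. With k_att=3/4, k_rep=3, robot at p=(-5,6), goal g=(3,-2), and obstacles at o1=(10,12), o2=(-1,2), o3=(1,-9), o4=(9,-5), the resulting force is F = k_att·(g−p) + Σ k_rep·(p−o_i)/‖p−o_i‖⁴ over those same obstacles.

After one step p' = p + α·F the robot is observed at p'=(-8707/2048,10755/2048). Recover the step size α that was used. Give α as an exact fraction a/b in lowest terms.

F_att = 3/4·(g−p) = 3/4·(8,-8) = (6.0000,-6.0000)
o1: d²=261 > ρ²=61 → inactive
o2: d²=32 ≤ ρ²=61; F_rep = 3·(-4,4)/32² = (-0.0117,0.0117)
o3: d²=261 > ρ²=61 → inactive
o4: d²=317 > ρ²=61 → inactive
F = F_att + ΣF_rep = (5.9883,-5.9883)
Δp = p'−p = (0.7485,-0.7485); α = Δx/Fx = (1533/2048) / (1533/256) = 1/8
check: Δy/Fy = (-1533/2048) / (-1533/256) = 1/8 ✓

α = 1/8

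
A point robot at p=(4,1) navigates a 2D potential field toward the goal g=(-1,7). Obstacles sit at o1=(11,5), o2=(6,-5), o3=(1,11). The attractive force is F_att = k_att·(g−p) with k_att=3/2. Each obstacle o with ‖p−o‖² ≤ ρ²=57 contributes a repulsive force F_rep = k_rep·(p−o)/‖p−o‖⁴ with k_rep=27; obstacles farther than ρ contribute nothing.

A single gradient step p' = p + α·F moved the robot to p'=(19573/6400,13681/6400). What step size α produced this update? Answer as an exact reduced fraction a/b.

F_att = 3/2·(g−p) = 3/2·(-5,6) = (-7.5000,9.0000)
o1: d²=65 > ρ²=57 → inactive
o2: d²=40 ≤ ρ²=57; F_rep = 27·(-2,6)/40² = (-0.0338,0.1013)
o3: d²=109 > ρ²=57 → inactive
F = F_att + ΣF_rep = (-7.5338,9.1013)
Δp = p'−p = (-0.9417,1.1377); α = Δx/Fx = (-6027/6400) / (-6027/800) = 1/8
check: Δy/Fy = (7281/6400) / (7281/800) = 1/8 ✓

α = 1/8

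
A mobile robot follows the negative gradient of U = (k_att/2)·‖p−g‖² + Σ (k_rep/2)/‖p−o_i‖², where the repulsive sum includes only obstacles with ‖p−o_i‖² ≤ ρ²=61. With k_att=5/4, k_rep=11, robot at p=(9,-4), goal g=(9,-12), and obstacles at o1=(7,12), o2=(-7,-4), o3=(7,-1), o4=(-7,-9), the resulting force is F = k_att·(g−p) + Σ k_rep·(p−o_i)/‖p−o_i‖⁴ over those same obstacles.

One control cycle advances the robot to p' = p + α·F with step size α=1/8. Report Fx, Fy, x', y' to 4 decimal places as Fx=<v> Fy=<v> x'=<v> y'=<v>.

Fx=0.1302 Fy=-10.1953 x'=9.0163 y'=-5.2744

F_att = 5/4·(g−p) = 5/4·(0,-8) = (0.0000,-10.0000)
o1: d²=260 > ρ²=61 → inactive
o2: d²=256 > ρ²=61 → inactive
o3: d²=13 ≤ ρ²=61; F_rep = 11·(2,-3)/13² = (0.1302,-0.1953)
o4: d²=281 > ρ²=61 → inactive
F = F_att + ΣF_rep = (0.1302,-10.1953)
p' = p + 1/8·F = (9.0163,-5.2744)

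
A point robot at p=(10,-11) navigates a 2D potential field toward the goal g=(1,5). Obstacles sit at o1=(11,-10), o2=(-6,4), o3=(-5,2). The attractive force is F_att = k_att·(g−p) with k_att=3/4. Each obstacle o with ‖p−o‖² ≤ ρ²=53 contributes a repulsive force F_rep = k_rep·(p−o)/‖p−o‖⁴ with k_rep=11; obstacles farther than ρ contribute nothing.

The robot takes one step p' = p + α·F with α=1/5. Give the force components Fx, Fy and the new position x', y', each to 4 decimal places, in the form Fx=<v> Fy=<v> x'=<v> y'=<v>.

Fx=-9.5000 Fy=9.2500 x'=8.1000 y'=-9.1500

F_att = 3/4·(g−p) = 3/4·(-9,16) = (-6.7500,12.0000)
o1: d²=2 ≤ ρ²=53; F_rep = 11·(-1,-1)/2² = (-2.7500,-2.7500)
o2: d²=481 > ρ²=53 → inactive
o3: d²=394 > ρ²=53 → inactive
F = F_att + ΣF_rep = (-9.5000,9.2500)
p' = p + 1/5·F = (8.1000,-9.1500)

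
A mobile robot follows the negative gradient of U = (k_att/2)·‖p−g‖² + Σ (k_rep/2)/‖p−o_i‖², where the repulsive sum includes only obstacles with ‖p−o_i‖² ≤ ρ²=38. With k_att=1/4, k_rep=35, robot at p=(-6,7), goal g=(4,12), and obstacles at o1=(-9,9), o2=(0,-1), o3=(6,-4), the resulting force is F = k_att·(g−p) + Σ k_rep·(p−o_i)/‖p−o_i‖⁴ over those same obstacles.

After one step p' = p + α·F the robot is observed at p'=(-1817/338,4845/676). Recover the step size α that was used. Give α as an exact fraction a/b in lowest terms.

α = 1/5

F_att = 1/4·(g−p) = 1/4·(10,5) = (2.5000,1.2500)
o1: d²=13 ≤ ρ²=38; F_rep = 35·(3,-2)/13² = (0.6213,-0.4142)
o2: d²=100 > ρ²=38 → inactive
o3: d²=265 > ρ²=38 → inactive
F = F_att + ΣF_rep = (3.1213,0.8358)
Δp = p'−p = (0.6243,0.1672); α = Δx/Fx = (211/338) / (1055/338) = 1/5
check: Δy/Fy = (113/676) / (565/676) = 1/5 ✓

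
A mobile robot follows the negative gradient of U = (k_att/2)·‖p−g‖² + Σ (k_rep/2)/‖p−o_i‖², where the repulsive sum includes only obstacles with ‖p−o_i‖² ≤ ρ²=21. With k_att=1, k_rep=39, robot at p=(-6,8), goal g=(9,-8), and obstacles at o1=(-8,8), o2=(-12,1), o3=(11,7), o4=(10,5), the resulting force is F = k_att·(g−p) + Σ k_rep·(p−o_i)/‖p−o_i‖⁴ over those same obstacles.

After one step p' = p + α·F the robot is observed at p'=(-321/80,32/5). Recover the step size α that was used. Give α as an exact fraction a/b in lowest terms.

F_att = 1·(g−p) = 1·(15,-16) = (15.0000,-16.0000)
o1: d²=4 ≤ ρ²=21; F_rep = 39·(2,0)/4² = (4.8750,0.0000)
o2: d²=85 > ρ²=21 → inactive
o3: d²=290 > ρ²=21 → inactive
o4: d²=265 > ρ²=21 → inactive
F = F_att + ΣF_rep = (19.8750,-16.0000)
Δp = p'−p = (1.9875,-1.6000); α = Δx/Fx = (159/80) / (159/8) = 1/10
check: Δy/Fy = (-8/5) / (-16) = 1/10 ✓

α = 1/10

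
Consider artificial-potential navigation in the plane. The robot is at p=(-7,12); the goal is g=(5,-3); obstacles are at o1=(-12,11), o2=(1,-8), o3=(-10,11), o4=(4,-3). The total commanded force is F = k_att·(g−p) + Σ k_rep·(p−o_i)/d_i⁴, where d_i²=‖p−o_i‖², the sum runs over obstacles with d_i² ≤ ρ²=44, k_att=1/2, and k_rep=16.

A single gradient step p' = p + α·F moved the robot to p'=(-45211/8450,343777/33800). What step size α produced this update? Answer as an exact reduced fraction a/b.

α = 1/4

F_att = 1/2·(g−p) = 1/2·(12,-15) = (6.0000,-7.5000)
o1: d²=26 ≤ ρ²=44; F_rep = 16·(5,1)/26² = (0.1183,0.0237)
o2: d²=464 > ρ²=44 → inactive
o3: d²=10 ≤ ρ²=44; F_rep = 16·(3,1)/10² = (0.4800,0.1600)
o4: d²=346 > ρ²=44 → inactive
F = F_att + ΣF_rep = (6.5983,-7.3163)
Δp = p'−p = (1.6496,-1.8291); α = Δx/Fx = (13939/8450) / (27878/4225) = 1/4
check: Δy/Fy = (-61823/33800) / (-61823/8450) = 1/4 ✓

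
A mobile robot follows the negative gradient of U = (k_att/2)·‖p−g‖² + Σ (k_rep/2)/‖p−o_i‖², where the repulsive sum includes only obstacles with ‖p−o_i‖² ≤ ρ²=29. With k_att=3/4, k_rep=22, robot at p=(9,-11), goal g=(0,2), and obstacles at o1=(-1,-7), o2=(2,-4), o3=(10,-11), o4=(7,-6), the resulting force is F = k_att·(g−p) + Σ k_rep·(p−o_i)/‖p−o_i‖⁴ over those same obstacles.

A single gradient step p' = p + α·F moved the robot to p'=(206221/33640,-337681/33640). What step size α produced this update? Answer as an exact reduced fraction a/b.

α = 1/10

F_att = 3/4·(g−p) = 3/4·(-9,13) = (-6.7500,9.7500)
o1: d²=116 > ρ²=29 → inactive
o2: d²=98 > ρ²=29 → inactive
o3: d²=1 ≤ ρ²=29; F_rep = 22·(-1,0)/1² = (-22.0000,0.0000)
o4: d²=29 ≤ ρ²=29; F_rep = 22·(2,-5)/29² = (0.0523,-0.1308)
F = F_att + ΣF_rep = (-28.6977,9.6192)
Δp = p'−p = (-2.8698,0.9619); α = Δx/Fx = (-96539/33640) / (-96539/3364) = 1/10
check: Δy/Fy = (32359/33640) / (32359/3364) = 1/10 ✓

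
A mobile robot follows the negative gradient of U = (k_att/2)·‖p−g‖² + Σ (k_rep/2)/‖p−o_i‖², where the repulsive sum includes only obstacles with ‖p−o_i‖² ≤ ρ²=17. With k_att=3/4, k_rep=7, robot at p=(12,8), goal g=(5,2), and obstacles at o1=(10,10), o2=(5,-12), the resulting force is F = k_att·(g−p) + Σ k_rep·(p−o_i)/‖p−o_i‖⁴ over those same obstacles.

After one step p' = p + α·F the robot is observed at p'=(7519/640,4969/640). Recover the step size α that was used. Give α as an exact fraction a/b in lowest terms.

α = 1/20

F_att = 3/4·(g−p) = 3/4·(-7,-6) = (-5.2500,-4.5000)
o1: d²=8 ≤ ρ²=17; F_rep = 7·(2,-2)/8² = (0.2188,-0.2188)
o2: d²=449 > ρ²=17 → inactive
F = F_att + ΣF_rep = (-5.0312,-4.7188)
Δp = p'−p = (-0.2516,-0.2359); α = Δx/Fx = (-161/640) / (-161/32) = 1/20
check: Δy/Fy = (-151/640) / (-151/32) = 1/20 ✓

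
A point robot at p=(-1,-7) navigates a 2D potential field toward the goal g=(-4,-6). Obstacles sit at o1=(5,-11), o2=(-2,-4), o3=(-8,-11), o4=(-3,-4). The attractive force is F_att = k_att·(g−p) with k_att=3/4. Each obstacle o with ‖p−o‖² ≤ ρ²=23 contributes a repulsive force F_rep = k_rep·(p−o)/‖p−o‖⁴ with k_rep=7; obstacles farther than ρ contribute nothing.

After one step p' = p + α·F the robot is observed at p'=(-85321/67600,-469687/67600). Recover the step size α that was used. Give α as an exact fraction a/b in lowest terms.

F_att = 3/4·(g−p) = 3/4·(-3,1) = (-2.2500,0.7500)
o1: d²=52 > ρ²=23 → inactive
o2: d²=10 ≤ ρ²=23; F_rep = 7·(1,-3)/10² = (0.0700,-0.2100)
o3: d²=65 > ρ²=23 → inactive
o4: d²=13 ≤ ρ²=23; F_rep = 7·(2,-3)/13² = (0.0828,-0.1243)
F = F_att + ΣF_rep = (-2.0972,0.4157)
Δp = p'−p = (-0.2621,0.0520); α = Δx/Fx = (-17721/67600) / (-17721/8450) = 1/8
check: Δy/Fy = (3513/67600) / (3513/8450) = 1/8 ✓

α = 1/8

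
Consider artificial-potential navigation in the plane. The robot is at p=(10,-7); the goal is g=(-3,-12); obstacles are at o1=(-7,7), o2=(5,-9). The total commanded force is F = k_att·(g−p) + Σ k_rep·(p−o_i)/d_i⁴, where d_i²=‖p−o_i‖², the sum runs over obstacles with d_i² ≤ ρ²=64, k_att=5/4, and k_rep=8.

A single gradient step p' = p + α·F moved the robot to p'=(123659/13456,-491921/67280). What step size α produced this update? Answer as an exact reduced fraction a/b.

α = 1/20

F_att = 5/4·(g−p) = 5/4·(-13,-5) = (-16.2500,-6.2500)
o1: d²=485 > ρ²=64 → inactive
o2: d²=29 ≤ ρ²=64; F_rep = 8·(5,2)/29² = (0.0476,0.0190)
F = F_att + ΣF_rep = (-16.2024,-6.2310)
Δp = p'−p = (-0.8101,-0.3115); α = Δx/Fx = (-10901/13456) / (-54505/3364) = 1/20
check: Δy/Fy = (-20961/67280) / (-20961/3364) = 1/20 ✓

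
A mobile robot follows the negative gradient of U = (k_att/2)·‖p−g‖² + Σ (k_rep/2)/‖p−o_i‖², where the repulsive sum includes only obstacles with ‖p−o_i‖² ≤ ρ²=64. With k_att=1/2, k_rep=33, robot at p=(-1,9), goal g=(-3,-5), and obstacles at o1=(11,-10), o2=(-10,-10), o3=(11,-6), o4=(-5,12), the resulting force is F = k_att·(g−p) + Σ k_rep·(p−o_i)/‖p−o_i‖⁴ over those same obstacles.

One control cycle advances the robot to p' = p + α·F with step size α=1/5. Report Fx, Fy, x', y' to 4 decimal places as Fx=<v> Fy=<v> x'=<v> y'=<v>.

F_att = 1/2·(g−p) = 1/2·(-2,-14) = (-1.0000,-7.0000)
o1: d²=505 > ρ²=64 → inactive
o2: d²=442 > ρ²=64 → inactive
o3: d²=369 > ρ²=64 → inactive
o4: d²=25 ≤ ρ²=64; F_rep = 33·(4,-3)/25² = (0.2112,-0.1584)
F = F_att + ΣF_rep = (-0.7888,-7.1584)
p' = p + 1/5·F = (-1.1578,7.5683)

Fx=-0.7888 Fy=-7.1584 x'=-1.1578 y'=7.5683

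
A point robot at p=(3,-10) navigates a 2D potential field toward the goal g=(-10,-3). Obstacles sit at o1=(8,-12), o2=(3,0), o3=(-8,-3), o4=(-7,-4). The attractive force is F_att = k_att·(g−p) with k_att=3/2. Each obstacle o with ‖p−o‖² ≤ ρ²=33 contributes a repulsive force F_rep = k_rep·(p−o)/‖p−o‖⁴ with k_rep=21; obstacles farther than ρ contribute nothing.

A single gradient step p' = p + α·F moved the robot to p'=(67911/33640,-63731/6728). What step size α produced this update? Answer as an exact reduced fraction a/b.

α = 1/20

F_att = 3/2·(g−p) = 3/2·(-13,7) = (-19.5000,10.5000)
o1: d²=29 ≤ ρ²=33; F_rep = 21·(-5,2)/29² = (-0.1249,0.0499)
o2: d²=100 > ρ²=33 → inactive
o3: d²=170 > ρ²=33 → inactive
o4: d²=136 > ρ²=33 → inactive
F = F_att + ΣF_rep = (-19.6249,10.5499)
Δp = p'−p = (-0.9812,0.5275); α = Δx/Fx = (-33009/33640) / (-33009/1682) = 1/20
check: Δy/Fy = (3549/6728) / (17745/1682) = 1/20 ✓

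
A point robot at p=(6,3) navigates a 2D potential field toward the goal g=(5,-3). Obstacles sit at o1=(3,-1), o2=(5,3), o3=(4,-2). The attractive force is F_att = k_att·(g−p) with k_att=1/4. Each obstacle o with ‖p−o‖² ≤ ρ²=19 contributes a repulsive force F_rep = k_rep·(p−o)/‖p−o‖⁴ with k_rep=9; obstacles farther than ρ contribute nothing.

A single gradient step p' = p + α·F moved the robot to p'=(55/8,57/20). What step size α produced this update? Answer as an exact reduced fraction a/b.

α = 1/10

F_att = 1/4·(g−p) = 1/4·(-1,-6) = (-0.2500,-1.5000)
o1: d²=25 > ρ²=19 → inactive
o2: d²=1 ≤ ρ²=19; F_rep = 9·(1,0)/1² = (9.0000,0.0000)
o3: d²=29 > ρ²=19 → inactive
F = F_att + ΣF_rep = (8.7500,-1.5000)
Δp = p'−p = (0.8750,-0.1500); α = Δx/Fx = (7/8) / (35/4) = 1/10
check: Δy/Fy = (-3/20) / (-3/2) = 1/10 ✓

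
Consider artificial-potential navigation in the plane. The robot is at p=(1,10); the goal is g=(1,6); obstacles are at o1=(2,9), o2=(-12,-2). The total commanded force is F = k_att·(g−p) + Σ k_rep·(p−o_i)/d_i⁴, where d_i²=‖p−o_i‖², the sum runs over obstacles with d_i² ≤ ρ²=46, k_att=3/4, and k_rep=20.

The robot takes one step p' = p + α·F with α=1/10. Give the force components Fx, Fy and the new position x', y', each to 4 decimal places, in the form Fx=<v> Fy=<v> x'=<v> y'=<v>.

Fx=-5.0000 Fy=2.0000 x'=0.5000 y'=10.2000

F_att = 3/4·(g−p) = 3/4·(0,-4) = (0.0000,-3.0000)
o1: d²=2 ≤ ρ²=46; F_rep = 20·(-1,1)/2² = (-5.0000,5.0000)
o2: d²=313 > ρ²=46 → inactive
F = F_att + ΣF_rep = (-5.0000,2.0000)
p' = p + 1/10·F = (0.5000,10.2000)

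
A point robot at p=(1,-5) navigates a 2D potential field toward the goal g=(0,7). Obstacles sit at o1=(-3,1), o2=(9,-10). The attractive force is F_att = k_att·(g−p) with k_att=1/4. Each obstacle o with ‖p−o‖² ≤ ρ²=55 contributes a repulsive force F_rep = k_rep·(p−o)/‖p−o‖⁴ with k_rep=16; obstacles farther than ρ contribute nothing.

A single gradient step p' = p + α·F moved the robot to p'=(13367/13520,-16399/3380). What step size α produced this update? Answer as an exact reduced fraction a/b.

α = 1/20

F_att = 1/4·(g−p) = 1/4·(-1,12) = (-0.2500,3.0000)
o1: d²=52 ≤ ρ²=55; F_rep = 16·(4,-6)/52² = (0.0237,-0.0355)
o2: d²=89 > ρ²=55 → inactive
F = F_att + ΣF_rep = (-0.2263,2.9645)
Δp = p'−p = (-0.0113,0.1482); α = Δx/Fx = (-153/13520) / (-153/676) = 1/20
check: Δy/Fy = (501/3380) / (501/169) = 1/20 ✓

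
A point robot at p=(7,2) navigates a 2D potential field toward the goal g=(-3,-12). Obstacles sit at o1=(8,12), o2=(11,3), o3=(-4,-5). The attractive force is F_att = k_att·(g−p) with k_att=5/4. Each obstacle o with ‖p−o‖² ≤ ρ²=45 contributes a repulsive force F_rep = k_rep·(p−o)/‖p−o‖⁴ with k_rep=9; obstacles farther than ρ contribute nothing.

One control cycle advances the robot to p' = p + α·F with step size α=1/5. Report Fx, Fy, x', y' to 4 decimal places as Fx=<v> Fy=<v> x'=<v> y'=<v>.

F_att = 5/4·(g−p) = 5/4·(-10,-14) = (-12.5000,-17.5000)
o1: d²=101 > ρ²=45 → inactive
o2: d²=17 ≤ ρ²=45; F_rep = 9·(-4,-1)/17² = (-0.1246,-0.0311)
o3: d²=170 > ρ²=45 → inactive
F = F_att + ΣF_rep = (-12.6246,-17.5311)
p' = p + 1/5·F = (4.4751,-1.5062)

Fx=-12.6246 Fy=-17.5311 x'=4.4751 y'=-1.5062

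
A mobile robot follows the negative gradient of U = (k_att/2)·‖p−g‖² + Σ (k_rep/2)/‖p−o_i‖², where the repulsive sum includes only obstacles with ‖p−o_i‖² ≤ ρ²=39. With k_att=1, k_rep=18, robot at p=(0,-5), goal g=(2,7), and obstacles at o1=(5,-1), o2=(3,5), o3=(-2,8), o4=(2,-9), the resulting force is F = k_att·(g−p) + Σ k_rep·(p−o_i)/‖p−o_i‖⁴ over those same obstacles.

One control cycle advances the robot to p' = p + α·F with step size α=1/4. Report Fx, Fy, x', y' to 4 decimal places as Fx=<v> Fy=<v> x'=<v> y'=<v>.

F_att = 1·(g−p) = 1·(2,12) = (2.0000,12.0000)
o1: d²=41 > ρ²=39 → inactive
o2: d²=109 > ρ²=39 → inactive
o3: d²=173 > ρ²=39 → inactive
o4: d²=20 ≤ ρ²=39; F_rep = 18·(-2,4)/20² = (-0.0900,0.1800)
F = F_att + ΣF_rep = (1.9100,12.1800)
p' = p + 1/4·F = (0.4775,-1.9550)

Fx=1.9100 Fy=12.1800 x'=0.4775 y'=-1.9550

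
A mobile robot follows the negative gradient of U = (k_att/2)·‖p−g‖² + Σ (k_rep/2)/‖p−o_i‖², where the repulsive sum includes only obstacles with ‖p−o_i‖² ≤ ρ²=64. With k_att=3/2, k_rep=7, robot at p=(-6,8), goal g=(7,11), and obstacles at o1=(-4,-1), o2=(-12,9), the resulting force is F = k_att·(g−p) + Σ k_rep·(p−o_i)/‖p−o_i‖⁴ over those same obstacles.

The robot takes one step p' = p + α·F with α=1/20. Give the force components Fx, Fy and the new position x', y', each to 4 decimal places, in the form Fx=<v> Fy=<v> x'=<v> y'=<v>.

F_att = 3/2·(g−p) = 3/2·(13,3) = (19.5000,4.5000)
o1: d²=85 > ρ²=64 → inactive
o2: d²=37 ≤ ρ²=64; F_rep = 7·(6,-1)/37² = (0.0307,-0.0051)
F = F_att + ΣF_rep = (19.5307,4.4949)
p' = p + 1/20·F = (-5.0235,8.2247)

Fx=19.5307 Fy=4.4949 x'=-5.0235 y'=8.2247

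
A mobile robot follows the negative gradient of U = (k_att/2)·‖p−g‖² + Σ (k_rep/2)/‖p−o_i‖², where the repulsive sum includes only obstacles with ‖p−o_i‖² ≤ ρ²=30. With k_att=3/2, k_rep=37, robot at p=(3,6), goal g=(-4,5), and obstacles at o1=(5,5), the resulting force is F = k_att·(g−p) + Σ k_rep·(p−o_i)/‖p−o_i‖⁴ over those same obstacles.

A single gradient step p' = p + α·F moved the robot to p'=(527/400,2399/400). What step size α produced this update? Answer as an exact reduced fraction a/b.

α = 1/8

F_att = 3/2·(g−p) = 3/2·(-7,-1) = (-10.5000,-1.5000)
o1: d²=5 ≤ ρ²=30; F_rep = 37·(-2,1)/5² = (-2.9600,1.4800)
F = F_att + ΣF_rep = (-13.4600,-0.0200)
Δp = p'−p = (-1.6825,-0.0025); α = Δx/Fx = (-673/400) / (-673/50) = 1/8
check: Δy/Fy = (-1/400) / (-1/50) = 1/8 ✓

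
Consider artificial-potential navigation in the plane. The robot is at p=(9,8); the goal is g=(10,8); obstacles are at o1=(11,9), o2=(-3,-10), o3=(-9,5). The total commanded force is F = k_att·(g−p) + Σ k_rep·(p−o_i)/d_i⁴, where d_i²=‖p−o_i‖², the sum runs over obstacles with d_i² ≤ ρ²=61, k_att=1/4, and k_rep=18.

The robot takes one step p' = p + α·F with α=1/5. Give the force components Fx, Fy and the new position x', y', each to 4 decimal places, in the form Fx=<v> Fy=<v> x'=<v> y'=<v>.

F_att = 1/4·(g−p) = 1/4·(1,0) = (0.2500,0.0000)
o1: d²=5 ≤ ρ²=61; F_rep = 18·(-2,-1)/5² = (-1.4400,-0.7200)
o2: d²=468 > ρ²=61 → inactive
o3: d²=333 > ρ²=61 → inactive
F = F_att + ΣF_rep = (-1.1900,-0.7200)
p' = p + 1/5·F = (8.7620,7.8560)

Fx=-1.1900 Fy=-0.7200 x'=8.7620 y'=7.8560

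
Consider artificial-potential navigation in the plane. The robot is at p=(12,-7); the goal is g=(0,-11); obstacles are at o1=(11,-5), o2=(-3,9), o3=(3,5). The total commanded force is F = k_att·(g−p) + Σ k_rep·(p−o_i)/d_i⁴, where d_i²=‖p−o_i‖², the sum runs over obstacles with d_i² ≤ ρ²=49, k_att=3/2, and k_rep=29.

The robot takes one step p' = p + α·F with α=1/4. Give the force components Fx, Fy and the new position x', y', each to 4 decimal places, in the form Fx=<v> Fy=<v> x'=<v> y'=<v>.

F_att = 3/2·(g−p) = 3/2·(-12,-4) = (-18.0000,-6.0000)
o1: d²=5 ≤ ρ²=49; F_rep = 29·(1,-2)/5² = (1.1600,-2.3200)
o2: d²=481 > ρ²=49 → inactive
o3: d²=225 > ρ²=49 → inactive
F = F_att + ΣF_rep = (-16.8400,-8.3200)
p' = p + 1/4·F = (7.7900,-9.0800)

Fx=-16.8400 Fy=-8.3200 x'=7.7900 y'=-9.0800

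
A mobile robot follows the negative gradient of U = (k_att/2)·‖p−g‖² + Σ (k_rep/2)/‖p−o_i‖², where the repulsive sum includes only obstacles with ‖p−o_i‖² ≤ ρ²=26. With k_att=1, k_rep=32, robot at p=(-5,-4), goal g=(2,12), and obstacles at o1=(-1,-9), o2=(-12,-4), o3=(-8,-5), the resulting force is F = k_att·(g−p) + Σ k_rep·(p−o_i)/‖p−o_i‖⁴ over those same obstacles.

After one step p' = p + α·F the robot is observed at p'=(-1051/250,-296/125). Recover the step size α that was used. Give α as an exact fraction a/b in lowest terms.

F_att = 1·(g−p) = 1·(7,16) = (7.0000,16.0000)
o1: d²=41 > ρ²=26 → inactive
o2: d²=49 > ρ²=26 → inactive
o3: d²=10 ≤ ρ²=26; F_rep = 32·(3,1)/10² = (0.9600,0.3200)
F = F_att + ΣF_rep = (7.9600,16.3200)
Δp = p'−p = (0.7960,1.6320); α = Δx/Fx = (199/250) / (199/25) = 1/10
check: Δy/Fy = (204/125) / (408/25) = 1/10 ✓

α = 1/10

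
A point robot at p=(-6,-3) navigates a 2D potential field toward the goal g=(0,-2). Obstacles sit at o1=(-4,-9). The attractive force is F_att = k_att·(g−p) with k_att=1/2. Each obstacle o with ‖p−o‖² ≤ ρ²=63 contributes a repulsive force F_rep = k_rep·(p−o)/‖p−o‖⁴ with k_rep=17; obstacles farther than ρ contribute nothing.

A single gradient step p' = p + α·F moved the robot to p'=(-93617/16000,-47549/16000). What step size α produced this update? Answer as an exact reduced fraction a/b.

F_att = 1/2·(g−p) = 1/2·(6,1) = (3.0000,0.5000)
o1: d²=40 ≤ ρ²=63; F_rep = 17·(-2,6)/40² = (-0.0213,0.0638)
F = F_att + ΣF_rep = (2.9787,0.5637)
Δp = p'−p = (0.1489,0.0282); α = Δx/Fx = (2383/16000) / (2383/800) = 1/20
check: Δy/Fy = (451/16000) / (451/800) = 1/20 ✓

α = 1/20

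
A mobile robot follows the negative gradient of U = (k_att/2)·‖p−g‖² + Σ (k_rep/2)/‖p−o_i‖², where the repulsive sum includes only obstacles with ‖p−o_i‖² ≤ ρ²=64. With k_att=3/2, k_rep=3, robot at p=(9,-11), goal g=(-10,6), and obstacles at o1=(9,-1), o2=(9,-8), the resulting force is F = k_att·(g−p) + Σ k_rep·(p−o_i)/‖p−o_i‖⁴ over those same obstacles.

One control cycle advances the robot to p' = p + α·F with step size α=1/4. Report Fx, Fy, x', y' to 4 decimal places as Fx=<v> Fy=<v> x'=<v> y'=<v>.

F_att = 3/2·(g−p) = 3/2·(-19,17) = (-28.5000,25.5000)
o1: d²=100 > ρ²=64 → inactive
o2: d²=9 ≤ ρ²=64; F_rep = 3·(0,-3)/9² = (0.0000,-0.1111)
F = F_att + ΣF_rep = (-28.5000,25.3889)
p' = p + 1/4·F = (1.8750,-4.6528)

Fx=-28.5000 Fy=25.3889 x'=1.8750 y'=-4.6528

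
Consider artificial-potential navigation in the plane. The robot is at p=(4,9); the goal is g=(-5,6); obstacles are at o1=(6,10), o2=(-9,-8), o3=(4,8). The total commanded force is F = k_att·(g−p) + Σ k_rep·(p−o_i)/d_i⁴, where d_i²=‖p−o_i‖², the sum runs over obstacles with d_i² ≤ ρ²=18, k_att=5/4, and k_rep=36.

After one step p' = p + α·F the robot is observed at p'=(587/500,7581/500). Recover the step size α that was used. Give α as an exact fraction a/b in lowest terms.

α = 1/5

F_att = 5/4·(g−p) = 5/4·(-9,-3) = (-11.2500,-3.7500)
o1: d²=5 ≤ ρ²=18; F_rep = 36·(-2,-1)/5² = (-2.8800,-1.4400)
o2: d²=458 > ρ²=18 → inactive
o3: d²=1 ≤ ρ²=18; F_rep = 36·(0,1)/1² = (0.0000,36.0000)
F = F_att + ΣF_rep = (-14.1300,30.8100)
Δp = p'−p = (-2.8260,6.1620); α = Δx/Fx = (-1413/500) / (-1413/100) = 1/5
check: Δy/Fy = (3081/500) / (3081/100) = 1/5 ✓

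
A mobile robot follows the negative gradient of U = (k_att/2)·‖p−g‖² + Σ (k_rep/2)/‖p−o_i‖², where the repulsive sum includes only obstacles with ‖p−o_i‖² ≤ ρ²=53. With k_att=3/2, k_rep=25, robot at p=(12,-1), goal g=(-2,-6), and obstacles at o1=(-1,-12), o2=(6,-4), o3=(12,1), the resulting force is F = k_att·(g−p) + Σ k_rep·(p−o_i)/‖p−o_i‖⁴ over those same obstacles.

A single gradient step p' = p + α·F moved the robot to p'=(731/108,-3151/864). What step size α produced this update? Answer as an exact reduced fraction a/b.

α = 1/4

F_att = 3/2·(g−p) = 3/2·(-14,-5) = (-21.0000,-7.5000)
o1: d²=290 > ρ²=53 → inactive
o2: d²=45 ≤ ρ²=53; F_rep = 25·(6,3)/45² = (0.0741,0.0370)
o3: d²=4 ≤ ρ²=53; F_rep = 25·(0,-2)/4² = (0.0000,-3.1250)
F = F_att + ΣF_rep = (-20.9259,-10.5880)
Δp = p'−p = (-5.2315,-2.6470); α = Δx/Fx = (-565/108) / (-565/27) = 1/4
check: Δy/Fy = (-2287/864) / (-2287/216) = 1/4 ✓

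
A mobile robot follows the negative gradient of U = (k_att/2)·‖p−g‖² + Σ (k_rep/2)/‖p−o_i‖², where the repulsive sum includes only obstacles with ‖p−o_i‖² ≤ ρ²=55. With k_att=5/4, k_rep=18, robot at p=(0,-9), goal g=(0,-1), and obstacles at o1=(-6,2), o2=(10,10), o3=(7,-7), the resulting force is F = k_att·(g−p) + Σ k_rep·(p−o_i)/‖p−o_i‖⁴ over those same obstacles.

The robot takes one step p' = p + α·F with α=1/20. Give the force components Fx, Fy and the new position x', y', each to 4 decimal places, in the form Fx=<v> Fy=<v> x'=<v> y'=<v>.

F_att = 5/4·(g−p) = 5/4·(0,8) = (0.0000,10.0000)
o1: d²=157 > ρ²=55 → inactive
o2: d²=461 > ρ²=55 → inactive
o3: d²=53 ≤ ρ²=55; F_rep = 18·(-7,-2)/53² = (-0.0449,-0.0128)
F = F_att + ΣF_rep = (-0.0449,9.9872)
p' = p + 1/20·F = (-0.0022,-8.5006)

Fx=-0.0449 Fy=9.9872 x'=-0.0022 y'=-8.5006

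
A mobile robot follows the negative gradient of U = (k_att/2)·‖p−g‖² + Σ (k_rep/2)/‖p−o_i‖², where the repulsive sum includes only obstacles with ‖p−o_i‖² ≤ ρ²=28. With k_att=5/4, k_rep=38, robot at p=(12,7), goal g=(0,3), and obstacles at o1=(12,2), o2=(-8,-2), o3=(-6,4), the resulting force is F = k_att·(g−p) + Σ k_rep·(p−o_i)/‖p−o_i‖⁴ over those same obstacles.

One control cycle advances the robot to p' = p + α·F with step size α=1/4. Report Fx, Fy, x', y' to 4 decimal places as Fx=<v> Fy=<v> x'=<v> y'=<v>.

F_att = 5/4·(g−p) = 5/4·(-12,-4) = (-15.0000,-5.0000)
o1: d²=25 ≤ ρ²=28; F_rep = 38·(0,5)/25² = (0.0000,0.3040)
o2: d²=481 > ρ²=28 → inactive
o3: d²=333 > ρ²=28 → inactive
F = F_att + ΣF_rep = (-15.0000,-4.6960)
p' = p + 1/4·F = (8.2500,5.8260)

Fx=-15.0000 Fy=-4.6960 x'=8.2500 y'=5.8260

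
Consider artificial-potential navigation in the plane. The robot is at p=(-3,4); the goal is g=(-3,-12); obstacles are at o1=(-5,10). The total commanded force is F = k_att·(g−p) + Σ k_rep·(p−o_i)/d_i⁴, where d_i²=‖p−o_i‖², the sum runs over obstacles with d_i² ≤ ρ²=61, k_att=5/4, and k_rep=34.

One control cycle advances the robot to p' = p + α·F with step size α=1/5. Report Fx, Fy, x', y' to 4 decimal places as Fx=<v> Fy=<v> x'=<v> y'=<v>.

Fx=0.0425 Fy=-20.1275 x'=-2.9915 y'=-0.0255

F_att = 5/4·(g−p) = 5/4·(0,-16) = (0.0000,-20.0000)
o1: d²=40 ≤ ρ²=61; F_rep = 34·(2,-6)/40² = (0.0425,-0.1275)
F = F_att + ΣF_rep = (0.0425,-20.1275)
p' = p + 1/5·F = (-2.9915,-0.0255)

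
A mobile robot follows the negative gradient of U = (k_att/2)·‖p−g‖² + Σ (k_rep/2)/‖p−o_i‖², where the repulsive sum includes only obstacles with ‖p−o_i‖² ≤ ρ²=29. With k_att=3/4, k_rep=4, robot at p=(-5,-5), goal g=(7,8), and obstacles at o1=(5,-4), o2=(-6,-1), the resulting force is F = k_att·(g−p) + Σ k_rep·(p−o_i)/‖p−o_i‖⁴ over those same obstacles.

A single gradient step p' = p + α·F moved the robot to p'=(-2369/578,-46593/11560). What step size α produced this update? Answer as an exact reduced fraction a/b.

α = 1/10

F_att = 3/4·(g−p) = 3/4·(12,13) = (9.0000,9.7500)
o1: d²=101 > ρ²=29 → inactive
o2: d²=17 ≤ ρ²=29; F_rep = 4·(1,-4)/17² = (0.0138,-0.0554)
F = F_att + ΣF_rep = (9.0138,9.6946)
Δp = p'−p = (0.9014,0.9695); α = Δx/Fx = (521/578) / (2605/289) = 1/10
check: Δy/Fy = (11207/11560) / (11207/1156) = 1/10 ✓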